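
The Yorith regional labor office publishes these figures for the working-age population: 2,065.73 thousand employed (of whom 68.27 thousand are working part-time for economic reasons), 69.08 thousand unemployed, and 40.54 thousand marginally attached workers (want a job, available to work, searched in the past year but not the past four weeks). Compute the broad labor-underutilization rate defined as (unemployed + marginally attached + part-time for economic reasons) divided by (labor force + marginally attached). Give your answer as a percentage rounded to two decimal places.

Labor force = 2,065.73 + 69.08 = 2,134.81 thousand.
Numerator = 69.08 + 40.54 + 68.27 = 177.89 thousand.
Denominator = 2,134.81 + 40.54 = 2,175.35 thousand.
Broad rate = 177.89 / 2,175.35 = 8.18%.

Broad underutilization rate ≈ 8.18%.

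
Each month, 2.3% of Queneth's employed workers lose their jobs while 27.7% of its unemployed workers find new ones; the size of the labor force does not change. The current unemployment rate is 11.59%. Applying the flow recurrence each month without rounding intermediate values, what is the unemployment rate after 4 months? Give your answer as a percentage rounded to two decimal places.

Unemployment rate after four months ≈ 8.61%.

With a fixed labor force, u_{t+1} = u_t + s·(1−u_t) − f·u_t = u_t·(1−s−f) + s.
Here 1−s−f = 0.700 and s = 0.023.
u_1 = 0.115900 × 0.700 + 0.023 = 0.104130.
u_2 = 0.104130 × 0.700 + 0.023 = 0.095891.
u_3 = 0.095891 × 0.700 + 0.023 = 0.090124.
u_4 = 0.090124 × 0.700 + 0.023 = 0.086087.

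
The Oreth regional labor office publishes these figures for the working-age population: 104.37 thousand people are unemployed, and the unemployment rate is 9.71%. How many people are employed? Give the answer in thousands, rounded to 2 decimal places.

Labor force = U / u = 104.37 / 0.0971 ≈ 1,074.87 thousand.
Employed = labor force − unemployed = 1,074.87 − 104.37 = 970.50 thousand.

About 970.50 thousand are employed.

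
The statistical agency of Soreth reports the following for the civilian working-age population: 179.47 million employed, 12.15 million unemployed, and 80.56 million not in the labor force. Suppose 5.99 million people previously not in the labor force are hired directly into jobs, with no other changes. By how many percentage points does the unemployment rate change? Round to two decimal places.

Initially, labor force = 179.47 + 12.15 = 191.62 million, so u = 12.15/191.62 = 6.34%.
After the change, employed and labor force both rise by 5.99; unemployed unchanged → E = 185.46, U = 12.15, labor force = 197.61 million.
New unemployment rate = 12.15 / 197.61 = 6.15%.
Change = 6.15% − 6.34% = −0.19 percentage points.

The unemployment rate changes by −0.19 percentage points.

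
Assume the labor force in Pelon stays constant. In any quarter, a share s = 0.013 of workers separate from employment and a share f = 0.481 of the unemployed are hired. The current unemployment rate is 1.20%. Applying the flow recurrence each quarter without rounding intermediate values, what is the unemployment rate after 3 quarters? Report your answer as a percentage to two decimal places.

With a fixed labor force, u_{t+1} = u_t + s·(1−u_t) − f·u_t = u_t·(1−s−f) + s.
Here 1−s−f = 0.506 and s = 0.013.
u_1 = 0.012000 × 0.506 + 0.013 = 0.019072.
u_2 = 0.019072 × 0.506 + 0.013 = 0.022650.
u_3 = 0.022650 × 0.506 + 0.013 = 0.024461.

Unemployment rate after three quarters ≈ 2.45%.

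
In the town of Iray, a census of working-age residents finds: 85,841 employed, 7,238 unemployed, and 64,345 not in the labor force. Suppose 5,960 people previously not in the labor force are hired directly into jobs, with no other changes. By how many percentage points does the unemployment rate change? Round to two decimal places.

The unemployment rate changes by −0.47 percentage points.

Initially, labor force = 85,841 + 7,238 = 93,079, so u = 7,238/93,079 = 7.78%.
After the change, employed and labor force both rise by 5,960; unemployed unchanged → E = 91,801, U = 7,238, labor force = 99,039.
New unemployment rate = 7,238 / 99,039 = 7.31%.
Change = 7.31% − 7.78% = −0.47 percentage points.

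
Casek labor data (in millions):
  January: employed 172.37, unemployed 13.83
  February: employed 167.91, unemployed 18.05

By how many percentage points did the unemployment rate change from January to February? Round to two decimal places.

The unemployment rate changed by +2.28 percentage points.

January: labor force = 172.37 + 13.83 = 186.20; u = 13.83/186.20 = 7.43%.
February: labor force = 167.91 + 18.05 = 185.96; u = 18.05/185.96 = 9.71%.
Change = 9.71% − 7.43% = +2.28 pp.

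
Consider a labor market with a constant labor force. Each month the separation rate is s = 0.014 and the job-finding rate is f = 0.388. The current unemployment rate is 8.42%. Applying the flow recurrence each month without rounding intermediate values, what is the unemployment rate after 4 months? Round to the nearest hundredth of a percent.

Unemployment rate after four months ≈ 4.11%.

With a fixed labor force, u_{t+1} = u_t + s·(1−u_t) − f·u_t = u_t·(1−s−f) + s.
Here 1−s−f = 0.598 and s = 0.014.
u_1 = 0.084200 × 0.598 + 0.014 = 0.064352.
u_2 = 0.064352 × 0.598 + 0.014 = 0.052482.
u_3 = 0.052482 × 0.598 + 0.014 = 0.045384.
u_4 = 0.045384 × 0.598 + 0.014 = 0.041140.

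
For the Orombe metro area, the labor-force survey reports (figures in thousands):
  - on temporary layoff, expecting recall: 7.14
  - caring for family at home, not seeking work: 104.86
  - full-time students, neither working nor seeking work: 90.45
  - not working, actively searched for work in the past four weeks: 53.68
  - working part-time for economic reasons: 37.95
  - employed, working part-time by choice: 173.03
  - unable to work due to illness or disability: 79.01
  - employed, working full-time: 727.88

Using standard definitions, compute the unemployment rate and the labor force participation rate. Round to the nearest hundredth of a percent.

Employed = 37.95 + 173.03 + 727.88 = 938.86 thousand (anyone who worked, including part-time for economic reasons, counts as employed).
Unemployed = 7.14 + 53.68 = 60.82 thousand (jobless and actively searching, or on temporary layoff).
Labor force = 938.86 + 60.82 = 999.68 thousand.
Not in labor force = 104.86 + 90.45 + 79.01 = 274.32 thousand (those not working and not actively searching are outside the labor force).
Civilian working-age population = 999.68 + 274.32 = 1,274.00 thousand.
Unemployment rate = 60.82 / 999.68 = 6.08%.
Labor force participation rate = 999.68 / 1,274.00 = 78.47%.

Unemployment rate ≈ 6.08%; labor force participation rate ≈ 78.47%.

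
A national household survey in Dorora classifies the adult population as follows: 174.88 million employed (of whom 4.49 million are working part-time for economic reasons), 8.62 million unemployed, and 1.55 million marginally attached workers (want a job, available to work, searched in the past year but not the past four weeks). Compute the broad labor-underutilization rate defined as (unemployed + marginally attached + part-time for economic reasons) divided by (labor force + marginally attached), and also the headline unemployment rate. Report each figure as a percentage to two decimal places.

Broad underutilization rate ≈ 7.92%; headline unemployment rate ≈ 4.70%.

Labor force = 174.88 + 8.62 = 183.50 million.
Numerator = 8.62 + 1.55 + 4.49 = 14.66 million.
Denominator = 183.50 + 1.55 = 185.05 million.
Broad rate = 14.66 / 185.05 = 7.92%.
Headline unemployment rate = 8.62 / 183.50 = 4.70%.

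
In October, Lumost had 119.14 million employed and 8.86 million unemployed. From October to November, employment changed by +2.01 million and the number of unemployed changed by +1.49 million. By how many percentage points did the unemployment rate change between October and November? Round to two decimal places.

The unemployment rate changed by +0.95 percentage points.

October: labor force = 119.14 + 8.86 = 128.00; u = 8.86/128.00 = 6.92%.
November: labor force = 121.15 + 10.35 = 131.50; u = 10.35/131.50 = 7.87%.
Change = 7.87% − 6.92% = +0.95 pp.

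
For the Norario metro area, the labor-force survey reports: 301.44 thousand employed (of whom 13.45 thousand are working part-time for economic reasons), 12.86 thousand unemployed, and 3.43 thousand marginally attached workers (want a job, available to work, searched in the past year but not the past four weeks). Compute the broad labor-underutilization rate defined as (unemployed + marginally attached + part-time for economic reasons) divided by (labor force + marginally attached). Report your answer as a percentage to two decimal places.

Broad underutilization rate ≈ 9.36%.

Labor force = 301.44 + 12.86 = 314.30 thousand.
Numerator = 12.86 + 3.43 + 13.45 = 29.74 thousand.
Denominator = 314.30 + 3.43 = 317.73 thousand.
Broad rate = 29.74 / 317.73 = 9.36%.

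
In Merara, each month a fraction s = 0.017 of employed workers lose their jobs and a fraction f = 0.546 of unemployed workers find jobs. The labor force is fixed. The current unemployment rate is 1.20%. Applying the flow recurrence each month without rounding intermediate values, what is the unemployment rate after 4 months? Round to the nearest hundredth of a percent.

With a fixed labor force, u_{t+1} = u_t + s·(1−u_t) − f·u_t = u_t·(1−s−f) + s.
Here 1−s−f = 0.437 and s = 0.017.
u_1 = 0.012000 × 0.437 + 0.017 = 0.022244.
u_2 = 0.022244 × 0.437 + 0.017 = 0.026721.
u_3 = 0.026721 × 0.437 + 0.017 = 0.028677.
u_4 = 0.028677 × 0.437 + 0.017 = 0.029532.

Unemployment rate after four months ≈ 2.95%.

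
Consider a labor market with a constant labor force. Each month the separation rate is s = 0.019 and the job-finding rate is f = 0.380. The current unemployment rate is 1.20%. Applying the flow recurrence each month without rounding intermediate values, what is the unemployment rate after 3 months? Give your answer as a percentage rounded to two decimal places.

Unemployment rate after three months ≈ 3.99%.

With a fixed labor force, u_{t+1} = u_t + s·(1−u_t) − f·u_t = u_t·(1−s−f) + s.
Here 1−s−f = 0.601 and s = 0.019.
u_1 = 0.012000 × 0.601 + 0.019 = 0.026212.
u_2 = 0.026212 × 0.601 + 0.019 = 0.034753.
u_3 = 0.034753 × 0.601 + 0.019 = 0.039887.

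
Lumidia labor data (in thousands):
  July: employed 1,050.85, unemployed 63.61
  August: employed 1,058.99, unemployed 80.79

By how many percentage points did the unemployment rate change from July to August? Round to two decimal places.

The unemployment rate changed by +1.38 percentage points.

July: labor force = 1,050.85 + 63.61 = 1,114.46; u = 63.61/1,114.46 = 5.71%.
August: labor force = 1,058.99 + 80.79 = 1,139.78; u = 80.79/1,139.78 = 7.09%.
Change = 7.09% − 5.71% = +1.38 pp.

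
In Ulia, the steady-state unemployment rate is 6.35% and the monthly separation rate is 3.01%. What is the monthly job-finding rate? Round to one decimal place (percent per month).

Job-finding rate ≈ 44.4% per month.

From u* = s/(s+f): f = s·(1−u)/u.
f = 3.01 × (1 − 0.0635) / 0.0635 = 2.8189 / 0.0635 ≈ 44.4% per month.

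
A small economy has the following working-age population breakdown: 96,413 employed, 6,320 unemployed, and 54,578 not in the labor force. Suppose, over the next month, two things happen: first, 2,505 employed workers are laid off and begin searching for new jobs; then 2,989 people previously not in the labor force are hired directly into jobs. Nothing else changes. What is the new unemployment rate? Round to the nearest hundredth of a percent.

Initially, labor force = 96,413 + 6,320 = 102,733, so u = 6,320/102,733 = 6.15%.
After the first change, employed falls and unemployed rises by 2,505; labor force unchanged → E = 93,908, U = 8,825, labor force = 102,733.
After the second change, employed and labor force both rise by 2,989; unemployed unchanged → E = 96,897, U = 8,825, labor force = 105,722.
New unemployment rate = 8,825 / 105,722 = 8.35%.

New unemployment rate ≈ 8.35%.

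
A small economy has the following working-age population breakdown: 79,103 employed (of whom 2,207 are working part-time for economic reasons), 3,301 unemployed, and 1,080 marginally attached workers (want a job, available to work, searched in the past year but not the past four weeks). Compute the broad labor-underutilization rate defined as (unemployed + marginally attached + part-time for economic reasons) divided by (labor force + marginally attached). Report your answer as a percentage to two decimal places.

Broad underutilization rate ≈ 7.89%.

Labor force = 79,103 + 3,301 = 82,404.
Numerator = 3,301 + 1,080 + 2,207 = 6,588.
Denominator = 82,404 + 1,080 = 83,484.
Broad rate = 6,588 / 83,484 = 7.89%.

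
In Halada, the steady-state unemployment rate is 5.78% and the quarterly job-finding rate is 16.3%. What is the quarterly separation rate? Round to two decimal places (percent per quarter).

From u* = s/(s+f): s = u·f/(1−u).
s = 0.0578 × 16.3 / (1 − 0.0578) = 0.9421 / 0.9422 ≈ 1.00% per quarter.

Separation rate ≈ 1.00% per quarter.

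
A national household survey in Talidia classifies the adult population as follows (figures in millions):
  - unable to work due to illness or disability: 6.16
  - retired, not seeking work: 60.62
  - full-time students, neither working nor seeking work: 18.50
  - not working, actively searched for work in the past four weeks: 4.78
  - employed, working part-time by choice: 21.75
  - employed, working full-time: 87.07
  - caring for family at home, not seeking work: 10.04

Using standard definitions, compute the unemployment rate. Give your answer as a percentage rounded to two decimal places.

Employed = 21.75 + 87.07 = 108.82 million.
Unemployed = 4.78 million.
Labor force = 108.82 + 4.78 = 113.60 million.
Unemployment rate = 4.78 / 113.60 = 4.21%.

Unemployment rate ≈ 4.21%.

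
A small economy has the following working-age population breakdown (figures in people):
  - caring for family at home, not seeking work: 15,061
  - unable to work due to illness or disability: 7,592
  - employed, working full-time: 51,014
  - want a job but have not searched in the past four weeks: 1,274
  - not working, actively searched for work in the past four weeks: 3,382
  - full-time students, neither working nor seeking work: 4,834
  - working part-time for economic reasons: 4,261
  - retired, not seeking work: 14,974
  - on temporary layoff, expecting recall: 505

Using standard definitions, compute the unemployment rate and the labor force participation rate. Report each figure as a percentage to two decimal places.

Employed = 51,014 + 4,261 = 55,275 (anyone who worked, including part-time for economic reasons, counts as employed).
Unemployed = 3,382 + 505 = 3,887 (jobless and actively searching, or on temporary layoff).
Labor force = 55,275 + 3,887 = 59,162.
Not in labor force = 15,061 + 7,592 + 1,274 + 4,834 + 14,974 = 43,735 (those not working and not actively searching are outside the labor force — including those who want a job but have given up searching).
Civilian working-age population = 59,162 + 43,735 = 102,897.
Unemployment rate = 3,887 / 59,162 = 6.57%.
Labor force participation rate = 59,162 / 102,897 = 57.50%.

Unemployment rate ≈ 6.57%; labor force participation rate ≈ 57.50%.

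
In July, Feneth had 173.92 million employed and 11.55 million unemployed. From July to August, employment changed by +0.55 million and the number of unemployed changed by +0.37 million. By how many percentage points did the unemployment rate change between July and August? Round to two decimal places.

July: labor force = 173.92 + 11.55 = 185.47; u = 11.55/185.47 = 6.23%.
August: labor force = 174.47 + 11.92 = 186.39; u = 11.92/186.39 = 6.40%.
Change = 6.40% − 6.23% = +0.17 pp.

The unemployment rate changed by +0.17 percentage points.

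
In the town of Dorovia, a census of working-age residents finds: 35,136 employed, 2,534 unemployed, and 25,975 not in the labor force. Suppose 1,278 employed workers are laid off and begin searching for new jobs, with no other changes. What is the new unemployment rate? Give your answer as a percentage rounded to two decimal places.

New unemployment rate ≈ 10.12%.

Initially, labor force = 35,136 + 2,534 = 37,670, so u = 2,534/37,670 = 6.73%.
After the change, employed falls and unemployed rises by 1,278; labor force unchanged → E = 33,858, U = 3,812, labor force = 37,670.
New unemployment rate = 3,812 / 37,670 = 10.12%.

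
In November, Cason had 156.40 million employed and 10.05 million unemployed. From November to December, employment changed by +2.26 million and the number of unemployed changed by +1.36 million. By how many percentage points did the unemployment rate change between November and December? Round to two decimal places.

November: labor force = 156.40 + 10.05 = 166.45; u = 10.05/166.45 = 6.04%.
December: labor force = 158.66 + 11.41 = 170.07; u = 11.41/170.07 = 6.71%.
Change = 6.71% − 6.04% = +0.67 pp.

The unemployment rate changed by +0.67 percentage points.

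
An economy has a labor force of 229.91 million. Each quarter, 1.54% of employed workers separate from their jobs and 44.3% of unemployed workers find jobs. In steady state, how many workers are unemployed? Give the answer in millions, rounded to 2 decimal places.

About 7.72 million are unemployed in steady state.

Steady-state unemployment rate u* = s/(s+f) = 1.54/(1.54+44.3) = 0.033595.
Unemployed = u* × labor force = 0.033595 × 229.91 ≈ 7.72 million.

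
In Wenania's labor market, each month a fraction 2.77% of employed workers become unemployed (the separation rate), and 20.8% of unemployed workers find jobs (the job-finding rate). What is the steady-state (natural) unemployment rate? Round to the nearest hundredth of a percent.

Steady-state unemployment rate ≈ 11.75%.

At steady state the flows balance: s·E = f·U, so U/(E+U) = s/(s+f).
u* = 2.77 / (2.77 + 20.8) = 2.77 / 23.57 = 11.75%.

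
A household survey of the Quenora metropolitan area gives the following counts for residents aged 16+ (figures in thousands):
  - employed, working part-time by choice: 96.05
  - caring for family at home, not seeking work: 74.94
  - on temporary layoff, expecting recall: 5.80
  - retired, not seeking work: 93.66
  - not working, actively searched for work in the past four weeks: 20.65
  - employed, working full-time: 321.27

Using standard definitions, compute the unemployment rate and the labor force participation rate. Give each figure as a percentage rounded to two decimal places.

Unemployment rate ≈ 5.96%; labor force participation rate ≈ 72.47%.

Employed = 96.05 + 321.27 = 417.32 thousand.
Unemployed = 5.80 + 20.65 = 26.45 thousand (jobless and actively searching, or on temporary layoff).
Labor force = 417.32 + 26.45 = 443.77 thousand.
Not in labor force = 74.94 + 93.66 = 168.60 thousand (those not working and not actively searching are outside the labor force).
Civilian working-age population = 443.77 + 168.60 = 612.37 thousand.
Unemployment rate = 26.45 / 443.77 = 5.96%.
Labor force participation rate = 443.77 / 612.37 = 72.47%.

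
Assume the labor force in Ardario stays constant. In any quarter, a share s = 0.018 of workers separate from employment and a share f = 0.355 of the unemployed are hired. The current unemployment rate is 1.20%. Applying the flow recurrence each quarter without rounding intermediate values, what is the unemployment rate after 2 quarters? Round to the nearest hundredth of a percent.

With a fixed labor force, u_{t+1} = u_t + s·(1−u_t) − f·u_t = u_t·(1−s−f) + s.
Here 1−s−f = 0.627 and s = 0.018.
u_1 = 0.012000 × 0.627 + 0.018 = 0.025524.
u_2 = 0.025524 × 0.627 + 0.018 = 0.034004.

Unemployment rate after two quarters ≈ 3.40%.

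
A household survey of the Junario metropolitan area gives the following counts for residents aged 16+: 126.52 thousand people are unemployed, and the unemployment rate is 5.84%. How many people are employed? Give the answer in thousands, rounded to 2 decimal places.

Labor force = U / u = 126.52 / 0.0584 ≈ 2,166.44 thousand.
Employed = labor force − unemployed = 2,166.44 − 126.52 = 2,039.92 thousand.

About 2,039.92 thousand are employed.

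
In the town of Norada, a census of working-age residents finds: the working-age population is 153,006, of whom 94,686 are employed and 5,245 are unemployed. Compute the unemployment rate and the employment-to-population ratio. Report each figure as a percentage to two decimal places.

Labor force = employed + unemployed = 94,686 + 5,245 = 99,931.
Unemployment rate = 5,245 / 99,931 = 5.25%.
Employment-population ratio = 94,686 / 153,006 = 61.88%.

Unemployment rate ≈ 5.25%; employment-population ratio ≈ 61.88%.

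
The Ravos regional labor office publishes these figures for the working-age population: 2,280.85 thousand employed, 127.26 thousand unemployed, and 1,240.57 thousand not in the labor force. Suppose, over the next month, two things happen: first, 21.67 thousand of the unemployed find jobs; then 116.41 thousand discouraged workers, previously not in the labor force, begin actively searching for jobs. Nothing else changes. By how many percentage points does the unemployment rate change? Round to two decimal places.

Initially, labor force = 2,280.85 + 127.26 = 2,408.11 thousand, so u = 127.26/2,408.11 = 5.28%.
After the first change, unemployed falls and employed rises by 21.67; labor force unchanged → E = 2,302.52, U = 105.59, labor force = 2,408.11 thousand.
After the second change, unemployed and labor force both rise by 116.41 → E = 2,302.52, U = 222.00, labor force = 2,524.52 thousand.
New unemployment rate = 222.00 / 2,524.52 = 8.79%.
Change = 8.79% − 5.28% = +3.51 percentage points.

The unemployment rate changes by +3.51 percentage points.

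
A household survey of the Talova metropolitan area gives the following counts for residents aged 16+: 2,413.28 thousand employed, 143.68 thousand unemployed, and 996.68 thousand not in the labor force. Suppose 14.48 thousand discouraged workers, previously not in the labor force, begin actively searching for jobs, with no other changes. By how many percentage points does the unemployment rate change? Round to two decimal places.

The unemployment rate changes by +0.53 percentage points.

Initially, labor force = 2,413.28 + 143.68 = 2,556.96 thousand, so u = 143.68/2,556.96 = 5.62%.
After the change, unemployed and labor force both rise by 14.48 → E = 2,413.28, U = 158.16, labor force = 2,571.44 thousand.
New unemployment rate = 158.16 / 2,571.44 = 6.15%.
Change = 6.15% − 5.62% = +0.53 percentage points.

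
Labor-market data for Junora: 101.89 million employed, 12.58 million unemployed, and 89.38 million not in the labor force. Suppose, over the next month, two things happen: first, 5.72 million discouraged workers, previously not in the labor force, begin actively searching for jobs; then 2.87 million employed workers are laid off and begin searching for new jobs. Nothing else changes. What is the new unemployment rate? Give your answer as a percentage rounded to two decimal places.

Initially, labor force = 101.89 + 12.58 = 114.47 million, so u = 12.58/114.47 = 10.99%.
After the first change, unemployed and labor force both rise by 5.72 → E = 101.89, U = 18.30, labor force = 120.19 million.
After the second change, employed falls and unemployed rises by 2.87; labor force unchanged → E = 99.02, U = 21.17, labor force = 120.19 million.
New unemployment rate = 21.17 / 120.19 = 17.61%.

New unemployment rate ≈ 17.61%.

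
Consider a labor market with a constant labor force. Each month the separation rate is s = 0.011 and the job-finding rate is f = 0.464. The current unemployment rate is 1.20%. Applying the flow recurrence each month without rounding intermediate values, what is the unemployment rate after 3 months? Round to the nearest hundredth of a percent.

With a fixed labor force, u_{t+1} = u_t + s·(1−u_t) − f·u_t = u_t·(1−s−f) + s.
Here 1−s−f = 0.525 and s = 0.011.
u_1 = 0.012000 × 0.525 + 0.011 = 0.017300.
u_2 = 0.017300 × 0.525 + 0.011 = 0.020082.
u_3 = 0.020082 × 0.525 + 0.011 = 0.021543.

Unemployment rate after three months ≈ 2.15%.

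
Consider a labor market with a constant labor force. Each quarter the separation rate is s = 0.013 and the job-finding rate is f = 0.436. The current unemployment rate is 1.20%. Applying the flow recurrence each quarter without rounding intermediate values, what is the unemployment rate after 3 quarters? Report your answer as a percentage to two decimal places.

Unemployment rate after three quarters ≈ 2.61%.

With a fixed labor force, u_{t+1} = u_t + s·(1−u_t) − f·u_t = u_t·(1−s−f) + s.
Here 1−s−f = 0.551 and s = 0.013.
u_1 = 0.012000 × 0.551 + 0.013 = 0.019612.
u_2 = 0.019612 × 0.551 + 0.013 = 0.023806.
u_3 = 0.023806 × 0.551 + 0.013 = 0.026117.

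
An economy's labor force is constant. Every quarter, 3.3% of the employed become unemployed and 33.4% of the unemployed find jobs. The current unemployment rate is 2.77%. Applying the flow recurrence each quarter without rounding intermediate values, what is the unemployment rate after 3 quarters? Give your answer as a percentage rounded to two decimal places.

With a fixed labor force, u_{t+1} = u_t + s·(1−u_t) − f·u_t = u_t·(1−s−f) + s.
Here 1−s−f = 0.633 and s = 0.033.
u_1 = 0.027700 × 0.633 + 0.033 = 0.050534.
u_2 = 0.050534 × 0.633 + 0.033 = 0.064988.
u_3 = 0.064988 × 0.633 + 0.033 = 0.074137.

Unemployment rate after three quarters ≈ 7.41%.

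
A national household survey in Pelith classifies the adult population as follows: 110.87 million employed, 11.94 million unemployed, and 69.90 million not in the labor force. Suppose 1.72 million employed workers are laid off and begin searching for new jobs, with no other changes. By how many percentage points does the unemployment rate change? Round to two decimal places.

Initially, labor force = 110.87 + 11.94 = 122.81 million, so u = 11.94/122.81 = 9.72%.
After the change, employed falls and unemployed rises by 1.72; labor force unchanged → E = 109.15, U = 13.66, labor force = 122.81 million.
New unemployment rate = 13.66 / 122.81 = 11.12%.
Change = 11.12% − 9.72% = +1.40 percentage points.

The unemployment rate changes by +1.40 percentage points.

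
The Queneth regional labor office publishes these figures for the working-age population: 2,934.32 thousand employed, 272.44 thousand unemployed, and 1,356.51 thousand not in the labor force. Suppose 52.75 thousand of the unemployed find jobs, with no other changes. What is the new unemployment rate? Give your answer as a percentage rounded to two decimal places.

Initially, labor force = 2,934.32 + 272.44 = 3,206.76 thousand, so u = 272.44/3,206.76 = 8.50%.
After the change, unemployed falls and employed rises by 52.75; labor force unchanged → E = 2,987.07, U = 219.69, labor force = 3,206.76 thousand.
New unemployment rate = 219.69 / 3,206.76 = 6.85%.

New unemployment rate ≈ 6.85%.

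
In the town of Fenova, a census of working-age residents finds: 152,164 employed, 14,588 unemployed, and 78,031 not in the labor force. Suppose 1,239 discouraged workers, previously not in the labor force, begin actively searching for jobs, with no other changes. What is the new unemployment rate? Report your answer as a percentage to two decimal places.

Initially, labor force = 152,164 + 14,588 = 166,752, so u = 14,588/166,752 = 8.75%.
After the change, unemployed and labor force both rise by 1,239 → E = 152,164, U = 15,827, labor force = 167,991.
New unemployment rate = 15,827 / 167,991 = 9.42%.

New unemployment rate ≈ 9.42%.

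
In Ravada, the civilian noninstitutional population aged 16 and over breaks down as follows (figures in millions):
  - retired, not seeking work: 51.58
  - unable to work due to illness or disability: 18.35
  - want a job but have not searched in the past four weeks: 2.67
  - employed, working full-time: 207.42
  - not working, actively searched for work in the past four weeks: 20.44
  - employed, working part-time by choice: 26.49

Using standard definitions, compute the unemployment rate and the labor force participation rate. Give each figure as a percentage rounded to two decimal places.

Unemployment rate ≈ 8.04%; labor force participation rate ≈ 77.79%.

Employed = 207.42 + 26.49 = 233.91 million.
Unemployed = 20.44 million.
Labor force = 233.91 + 20.44 = 254.35 million.
Not in labor force = 51.58 + 18.35 + 2.67 = 72.60 million (those not working and not actively searching are outside the labor force — including those who want a job but have given up searching).
Civilian working-age population = 254.35 + 72.60 = 326.95 million.
Unemployment rate = 20.44 / 254.35 = 8.04%.
Labor force participation rate = 254.35 / 326.95 = 77.79%.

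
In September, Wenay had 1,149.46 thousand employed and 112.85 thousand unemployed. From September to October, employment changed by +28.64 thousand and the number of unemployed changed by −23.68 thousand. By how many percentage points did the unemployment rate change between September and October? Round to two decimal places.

September: labor force = 1,149.46 + 112.85 = 1,262.31; u = 112.85/1,262.31 = 8.94%.
October: labor force = 1,178.10 + 89.17 = 1,267.27; u = 89.17/1,267.27 = 7.04%.
Change = 7.04% − 8.94% = −1.90 pp.

The unemployment rate changed by −1.90 percentage points.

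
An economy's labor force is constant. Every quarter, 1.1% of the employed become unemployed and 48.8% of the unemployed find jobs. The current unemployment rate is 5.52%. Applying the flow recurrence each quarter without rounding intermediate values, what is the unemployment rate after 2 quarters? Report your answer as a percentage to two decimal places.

Unemployment rate after two quarters ≈ 3.04%.

With a fixed labor force, u_{t+1} = u_t + s·(1−u_t) − f·u_t = u_t·(1−s−f) + s.
Here 1−s−f = 0.501 and s = 0.011.
u_1 = 0.055200 × 0.501 + 0.011 = 0.038655.
u_2 = 0.038655 × 0.501 + 0.011 = 0.030366.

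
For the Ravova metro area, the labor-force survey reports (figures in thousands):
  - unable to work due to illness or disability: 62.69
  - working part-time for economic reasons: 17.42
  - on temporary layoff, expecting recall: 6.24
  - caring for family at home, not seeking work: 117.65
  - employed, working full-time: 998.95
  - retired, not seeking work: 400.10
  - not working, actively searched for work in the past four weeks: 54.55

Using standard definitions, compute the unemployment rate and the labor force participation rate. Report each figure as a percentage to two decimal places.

Employed = 17.42 + 998.95 = 1,016.37 thousand (anyone who worked, including part-time for economic reasons, counts as employed).
Unemployed = 6.24 + 54.55 = 60.79 thousand (jobless and actively searching, or on temporary layoff).
Labor force = 1,016.37 + 60.79 = 1,077.16 thousand.
Not in labor force = 62.69 + 117.65 + 400.10 = 580.44 thousand (those not working and not actively searching are outside the labor force).
Civilian working-age population = 1,077.16 + 580.44 = 1,657.60 thousand.
Unemployment rate = 60.79 / 1,077.16 = 5.64%.
Labor force participation rate = 1,077.16 / 1,657.60 = 64.98%.

Unemployment rate ≈ 5.64%; labor force participation rate ≈ 64.98%.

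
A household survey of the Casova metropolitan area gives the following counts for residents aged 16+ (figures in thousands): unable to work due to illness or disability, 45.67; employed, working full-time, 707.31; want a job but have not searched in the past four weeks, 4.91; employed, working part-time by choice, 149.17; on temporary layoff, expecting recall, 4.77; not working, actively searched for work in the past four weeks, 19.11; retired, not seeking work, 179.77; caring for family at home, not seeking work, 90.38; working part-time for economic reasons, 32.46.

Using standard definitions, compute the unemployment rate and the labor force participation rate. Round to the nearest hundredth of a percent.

Employed = 707.31 + 149.17 + 32.46 = 888.94 thousand (anyone who worked, including part-time for economic reasons, counts as employed).
Unemployed = 4.77 + 19.11 = 23.88 thousand (jobless and actively searching, or on temporary layoff).
Labor force = 888.94 + 23.88 = 912.82 thousand.
Not in labor force = 45.67 + 4.91 + 179.77 + 90.38 = 320.73 thousand (those not working and not actively searching are outside the labor force — including those who want a job but have given up searching).
Civilian working-age population = 912.82 + 320.73 = 1,233.55 thousand.
Unemployment rate = 23.88 / 912.82 = 2.62%.
Labor force participation rate = 912.82 / 1,233.55 = 74.00%.

Unemployment rate ≈ 2.62%; labor force participation rate ≈ 74.00%.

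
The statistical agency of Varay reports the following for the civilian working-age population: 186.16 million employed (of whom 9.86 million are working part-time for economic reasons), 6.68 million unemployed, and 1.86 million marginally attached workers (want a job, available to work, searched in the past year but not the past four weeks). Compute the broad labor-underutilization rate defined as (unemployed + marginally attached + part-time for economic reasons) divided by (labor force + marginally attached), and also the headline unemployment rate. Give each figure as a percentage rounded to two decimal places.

Broad underutilization rate ≈ 9.45%; headline unemployment rate ≈ 3.46%.

Labor force = 186.16 + 6.68 = 192.84 million.
Numerator = 6.68 + 1.86 + 9.86 = 18.40 million.
Denominator = 192.84 + 1.86 = 194.70 million.
Broad rate = 18.40 / 194.70 = 9.45%.
Headline unemployment rate = 6.68 / 192.84 = 3.46%.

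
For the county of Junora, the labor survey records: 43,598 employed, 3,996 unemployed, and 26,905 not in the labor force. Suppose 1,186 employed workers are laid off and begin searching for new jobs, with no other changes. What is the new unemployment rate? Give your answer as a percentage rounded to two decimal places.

Initially, labor force = 43,598 + 3,996 = 47,594, so u = 3,996/47,594 = 8.40%.
After the change, employed falls and unemployed rises by 1,186; labor force unchanged → E = 42,412, U = 5,182, labor force = 47,594.
New unemployment rate = 5,182 / 47,594 = 10.89%.

New unemployment rate ≈ 10.89%.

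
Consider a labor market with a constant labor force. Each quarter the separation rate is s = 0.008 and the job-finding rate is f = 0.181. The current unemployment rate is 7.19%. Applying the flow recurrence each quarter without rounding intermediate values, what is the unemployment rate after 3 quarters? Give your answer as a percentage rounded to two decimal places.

Unemployment rate after three quarters ≈ 5.81%.

With a fixed labor force, u_{t+1} = u_t + s·(1−u_t) − f·u_t = u_t·(1−s−f) + s.
Here 1−s−f = 0.811 and s = 0.008.
u_1 = 0.071900 × 0.811 + 0.008 = 0.066311.
u_2 = 0.066311 × 0.811 + 0.008 = 0.061778.
u_3 = 0.061778 × 0.811 + 0.008 = 0.058102.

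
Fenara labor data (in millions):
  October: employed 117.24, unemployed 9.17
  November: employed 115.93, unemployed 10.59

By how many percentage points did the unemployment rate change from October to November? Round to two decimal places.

The unemployment rate changed by +1.12 percentage points.

October: labor force = 117.24 + 9.17 = 126.41; u = 9.17/126.41 = 7.25%.
November: labor force = 115.93 + 10.59 = 126.52; u = 10.59/126.52 = 8.37%.
Change = 8.37% − 7.25% = +1.12 pp.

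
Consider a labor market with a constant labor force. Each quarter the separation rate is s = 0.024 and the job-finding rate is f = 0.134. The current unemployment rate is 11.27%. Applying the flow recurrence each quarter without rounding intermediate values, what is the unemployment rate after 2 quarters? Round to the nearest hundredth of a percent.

With a fixed labor force, u_{t+1} = u_t + s·(1−u_t) − f·u_t = u_t·(1−s−f) + s.
Here 1−s−f = 0.842 and s = 0.024.
u_1 = 0.112700 × 0.842 + 0.024 = 0.118893.
u_2 = 0.118893 × 0.842 + 0.024 = 0.124108.

Unemployment rate after two quarters ≈ 12.41%.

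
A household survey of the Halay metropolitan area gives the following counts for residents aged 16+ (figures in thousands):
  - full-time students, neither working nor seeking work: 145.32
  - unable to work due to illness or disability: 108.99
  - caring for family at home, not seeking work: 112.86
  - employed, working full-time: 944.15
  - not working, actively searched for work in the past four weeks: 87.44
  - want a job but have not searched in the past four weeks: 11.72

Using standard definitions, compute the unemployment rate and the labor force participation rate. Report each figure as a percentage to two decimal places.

Employed = 944.15 thousand.
Unemployed = 87.44 thousand.
Labor force = 944.15 + 87.44 = 1,031.59 thousand.
Not in labor force = 145.32 + 108.99 + 112.86 + 11.72 = 378.89 thousand (those not working and not actively searching are outside the labor force — including those who want a job but have given up searching).
Civilian working-age population = 1,031.59 + 378.89 = 1,410.48 thousand.
Unemployment rate = 87.44 / 1,031.59 = 8.48%.
Labor force participation rate = 1,031.59 / 1,410.48 = 73.14%.

Unemployment rate ≈ 8.48%; labor force participation rate ≈ 73.14%.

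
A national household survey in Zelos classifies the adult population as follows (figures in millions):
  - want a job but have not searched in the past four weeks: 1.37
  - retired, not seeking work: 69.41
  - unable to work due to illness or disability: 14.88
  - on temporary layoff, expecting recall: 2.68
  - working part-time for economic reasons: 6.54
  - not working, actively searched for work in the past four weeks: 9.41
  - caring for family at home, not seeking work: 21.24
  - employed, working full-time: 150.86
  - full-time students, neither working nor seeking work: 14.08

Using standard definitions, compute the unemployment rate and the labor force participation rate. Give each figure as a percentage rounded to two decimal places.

Employed = 6.54 + 150.86 = 157.40 million (anyone who worked, including part-time for economic reasons, counts as employed).
Unemployed = 2.68 + 9.41 = 12.09 million (jobless and actively searching, or on temporary layoff).
Labor force = 157.40 + 12.09 = 169.49 million.
Not in labor force = 1.37 + 69.41 + 14.88 + 21.24 + 14.08 = 120.98 million (those not working and not actively searching are outside the labor force — including those who want a job but have given up searching).
Civilian working-age population = 169.49 + 120.98 = 290.47 million.
Unemployment rate = 12.09 / 169.49 = 7.13%.
Labor force participation rate = 169.49 / 290.47 = 58.35%.

Unemployment rate ≈ 7.13%; labor force participation rate ≈ 58.35%.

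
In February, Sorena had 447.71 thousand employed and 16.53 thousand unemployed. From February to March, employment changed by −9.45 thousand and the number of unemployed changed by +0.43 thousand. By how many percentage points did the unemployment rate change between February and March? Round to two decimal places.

The unemployment rate changed by +0.17 percentage points.

February: labor force = 447.71 + 16.53 = 464.24; u = 16.53/464.24 = 3.56%.
March: labor force = 438.26 + 16.96 = 455.22; u = 16.96/455.22 = 3.73%.
Change = 3.73% − 3.56% = +0.17 pp.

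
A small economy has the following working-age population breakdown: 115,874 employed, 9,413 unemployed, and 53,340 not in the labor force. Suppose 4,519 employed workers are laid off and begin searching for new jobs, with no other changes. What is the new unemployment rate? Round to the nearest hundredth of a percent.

Initially, labor force = 115,874 + 9,413 = 125,287, so u = 9,413/125,287 = 7.51%.
After the change, employed falls and unemployed rises by 4,519; labor force unchanged → E = 111,355, U = 13,932, labor force = 125,287.
New unemployment rate = 13,932 / 125,287 = 11.12%.

New unemployment rate ≈ 11.12%.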